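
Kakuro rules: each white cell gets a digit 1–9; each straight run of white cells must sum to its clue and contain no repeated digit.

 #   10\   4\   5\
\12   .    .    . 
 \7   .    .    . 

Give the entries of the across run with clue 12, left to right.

8 3 1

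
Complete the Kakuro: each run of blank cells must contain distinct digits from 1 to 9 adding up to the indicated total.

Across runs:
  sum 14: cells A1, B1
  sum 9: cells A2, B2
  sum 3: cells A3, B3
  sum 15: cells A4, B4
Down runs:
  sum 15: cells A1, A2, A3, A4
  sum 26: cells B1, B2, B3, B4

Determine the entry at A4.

7

3 in 2 cells must be {1,2}.
Only 2 fits B3 under both its across sum 3 and down sum 26.
A3 = 3 − 2 = 1 completes the 3 across.
Nothing is forced directly, so branch on B2, whose candidates are 7 or 8. If B2 = 8: that forces B1 = 9, after which A2 would have to be in {1} for the 9 across but in {2,3,4,5,6,7,8,9} for the 15 down — contradiction. So B2 = 7.
A2 = 9 − 7 = 2 completes the 9 across.
No cell is forced outright now. B1 can only be 8 or 9 (the digits allowed by both its 14 across and its 26 down). If B1 = 8: then A1 would have to be in {6} for the 14 across but in {3,4,5,7,8,9} for the 15 down — contradiction. So B1 = 9.
A1 = 14 − 9 = 5 completes the 14 across.
A4 = 15 − 8 = 7 completes the 15 down.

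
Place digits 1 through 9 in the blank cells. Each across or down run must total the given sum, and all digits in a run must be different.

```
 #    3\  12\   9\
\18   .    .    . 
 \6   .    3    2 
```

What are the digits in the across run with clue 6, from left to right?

1, 3, 2

6 in 3 cells must be {1,2,3}; 3 in 2 cells must be {1,2}.
R1C2 = 12 − 3 = 9 completes the 12 down.
R1C3 = 9 − 2 = 7 completes the 9 down.
R2C1 = 6 − 5 = 1 completes the 6 across.
R1C1 = 18 − 16 = 2 completes the 18 across.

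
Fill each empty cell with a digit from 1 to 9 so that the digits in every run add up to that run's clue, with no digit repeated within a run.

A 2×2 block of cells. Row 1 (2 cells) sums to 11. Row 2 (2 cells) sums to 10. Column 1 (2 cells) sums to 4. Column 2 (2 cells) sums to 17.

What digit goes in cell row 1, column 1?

3

4 in 2 cells must be {1,3}; 17 in 2 cells must be {8,9}.
The 11 across and the 4 down share only 3, so (1,1) = 3.
(1,2) = 11 − 3 = 8 completes the 11 across.
(2,1) = 4 − 3 = 1 completes the 4 down.
(2,2) = 10 − 1 = 9 completes the 10 across.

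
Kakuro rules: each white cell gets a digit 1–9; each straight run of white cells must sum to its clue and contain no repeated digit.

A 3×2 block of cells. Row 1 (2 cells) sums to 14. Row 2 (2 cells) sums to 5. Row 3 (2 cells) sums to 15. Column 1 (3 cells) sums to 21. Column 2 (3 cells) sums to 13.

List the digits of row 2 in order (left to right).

4 1

The 5 across and the 21 down share only 4, so (2,1) = 4.
(2,2) = 5 − 4 = 1 completes the 5 across.
Nothing is forced directly, so branch on (1,1), whose candidates are 8 or 9. If (1,1) = 8: then (1,2) would have to be in {6} for the 14 across but in {3,4,5,7,8,9} for the 13 down — contradiction. So (1,1) = 9.
(1,2) = 14 − 9 = 5 completes the 14 across.
(3,1) = 21 − 13 = 8 completes the 21 down.
(3,2) = 15 − 8 = 7 completes the 15 across.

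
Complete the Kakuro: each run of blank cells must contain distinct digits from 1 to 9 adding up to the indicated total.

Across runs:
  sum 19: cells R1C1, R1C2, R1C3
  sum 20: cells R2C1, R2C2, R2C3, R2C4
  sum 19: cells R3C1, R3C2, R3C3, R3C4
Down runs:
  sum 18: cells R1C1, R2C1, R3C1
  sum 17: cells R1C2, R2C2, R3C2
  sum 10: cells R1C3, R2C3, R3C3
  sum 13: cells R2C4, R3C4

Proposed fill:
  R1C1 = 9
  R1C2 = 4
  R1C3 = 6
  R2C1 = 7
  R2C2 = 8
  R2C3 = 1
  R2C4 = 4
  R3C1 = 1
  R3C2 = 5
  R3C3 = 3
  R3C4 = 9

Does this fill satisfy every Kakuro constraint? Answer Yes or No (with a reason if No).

No — the across run R3C1–R3C4 sums to 18, not 19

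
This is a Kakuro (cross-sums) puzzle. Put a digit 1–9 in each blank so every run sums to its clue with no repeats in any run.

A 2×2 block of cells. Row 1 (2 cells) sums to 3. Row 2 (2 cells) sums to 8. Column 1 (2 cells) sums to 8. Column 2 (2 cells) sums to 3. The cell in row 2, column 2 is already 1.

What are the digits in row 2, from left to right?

3 in 2 cells must be {1,2}.
(1,2) = 3 − 1 = 2 completes the 3 down.
(2,1) = 8 − 1 = 7 completes the 8 across.
(1,1) = 3 − 2 = 1 completes the 3 across.

7 1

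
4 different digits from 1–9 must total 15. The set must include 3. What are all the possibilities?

{1,2,3,9}; {1,3,4,7}; {1,3,5,6}; {2,3,4,6}

4 distinct digits from 1–9 sum between 10 and 30.
Keeping only sets containing 3.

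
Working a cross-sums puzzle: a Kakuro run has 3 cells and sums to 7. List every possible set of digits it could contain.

3 distinct digits from 1–9 sum between 6 and 24.
Only one set works: {1,2,4}.

{1,2,4}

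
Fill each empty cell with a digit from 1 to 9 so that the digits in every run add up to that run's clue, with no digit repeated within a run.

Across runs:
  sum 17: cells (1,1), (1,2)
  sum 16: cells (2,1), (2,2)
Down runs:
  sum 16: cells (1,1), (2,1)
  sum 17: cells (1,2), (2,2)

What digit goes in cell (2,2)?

9

17 in 2 cells must be {8,9}; 16 in 2 cells must be {7,9}.
The 17 across and the 16 down share only 9, so (1,1) = 9.
(1,2) = 17 − 9 = 8 completes the 17 across.
(2,1) = 16 − 9 = 7 completes the 16 down.
(2,2) = 16 − 7 = 9 completes the 16 across.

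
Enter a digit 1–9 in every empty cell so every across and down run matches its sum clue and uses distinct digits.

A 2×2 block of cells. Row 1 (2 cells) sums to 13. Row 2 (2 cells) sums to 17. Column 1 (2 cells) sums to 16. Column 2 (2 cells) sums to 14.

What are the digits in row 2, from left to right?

17 in 2 cells must be {8,9}; 16 in 2 cells must be {7,9}.
The 17 across and the 16 down share only 9, so (2,1) = 9.
(2,2) = 17 − 9 = 8 completes the 17 across.
(1,1) = 16 − 9 = 7 completes the 16 down.
(1,2) = 13 − 7 = 6 completes the 13 across.

9 8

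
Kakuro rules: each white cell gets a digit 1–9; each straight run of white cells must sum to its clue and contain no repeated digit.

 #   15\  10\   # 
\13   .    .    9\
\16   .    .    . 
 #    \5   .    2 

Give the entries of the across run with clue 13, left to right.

7 6

R2C3 = 9 − 2 = 7 completes the 9 down.
R3C2 = 5 − 2 = 3 completes the 5 across.
Nothing is forced directly, so branch on R1C2, whose candidates are 5 or 6. If R1C2 = 5: that forces R1C1 = 8, after which R2C1 would have to be in {1,3,4,5,6,8} for the 16 across but in {7} for the 15 down — contradiction. So R1C2 = 6.
R1C1 = 13 − 6 = 7 completes the 13 across.
R2C1 = 15 − 7 = 8 completes the 15 down.
R2C2 = 16 − 15 = 1 completes the 16 across.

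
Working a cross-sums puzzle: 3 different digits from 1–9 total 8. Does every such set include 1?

Yes

Every partition of 8 into 3 distinct digits includes 1: {1,2,5}, {1,3,4}.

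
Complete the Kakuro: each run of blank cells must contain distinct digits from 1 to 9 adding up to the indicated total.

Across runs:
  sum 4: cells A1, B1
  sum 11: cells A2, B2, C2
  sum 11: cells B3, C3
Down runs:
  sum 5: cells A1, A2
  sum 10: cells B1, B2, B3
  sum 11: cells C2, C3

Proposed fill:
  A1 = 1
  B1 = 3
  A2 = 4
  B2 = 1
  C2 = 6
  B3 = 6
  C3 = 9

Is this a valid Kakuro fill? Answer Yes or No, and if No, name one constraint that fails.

No — the down run C2–C3 sums to 15, not 11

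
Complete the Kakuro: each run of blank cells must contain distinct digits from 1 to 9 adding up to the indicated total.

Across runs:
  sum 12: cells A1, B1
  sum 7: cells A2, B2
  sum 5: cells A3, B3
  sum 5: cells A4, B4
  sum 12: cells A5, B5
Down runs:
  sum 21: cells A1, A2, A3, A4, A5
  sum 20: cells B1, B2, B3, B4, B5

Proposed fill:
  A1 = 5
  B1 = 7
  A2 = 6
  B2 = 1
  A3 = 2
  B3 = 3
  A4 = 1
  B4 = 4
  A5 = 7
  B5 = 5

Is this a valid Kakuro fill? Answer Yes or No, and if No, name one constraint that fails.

Yes

Across: 5+7=12; 6+1=7; 2+3=5; 1+4=5; 7+5=12. Down: 5+6+2+1+7=21; 7+1+3+4+5=20. No digit repeats within any run.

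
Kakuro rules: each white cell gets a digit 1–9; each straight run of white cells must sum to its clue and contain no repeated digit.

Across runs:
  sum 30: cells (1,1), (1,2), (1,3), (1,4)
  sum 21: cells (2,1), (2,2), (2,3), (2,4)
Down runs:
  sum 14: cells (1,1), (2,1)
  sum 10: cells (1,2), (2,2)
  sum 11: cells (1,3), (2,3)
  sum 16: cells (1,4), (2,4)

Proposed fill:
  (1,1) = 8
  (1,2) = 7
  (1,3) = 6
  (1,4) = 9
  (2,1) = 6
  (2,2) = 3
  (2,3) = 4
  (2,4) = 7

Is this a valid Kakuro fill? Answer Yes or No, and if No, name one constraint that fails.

No — the across run (2,1)–(2,4) sums to 20, not 21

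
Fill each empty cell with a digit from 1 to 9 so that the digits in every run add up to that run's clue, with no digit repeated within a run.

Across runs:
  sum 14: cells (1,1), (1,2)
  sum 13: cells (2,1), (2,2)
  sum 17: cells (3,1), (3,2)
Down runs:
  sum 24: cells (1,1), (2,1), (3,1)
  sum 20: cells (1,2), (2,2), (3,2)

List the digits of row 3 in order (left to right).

17 in 2 cells must be {8,9}; 24 in 3 cells must be {7,8,9}.
Nothing is forced directly, so branch on (1,1), whose candidates are 8 or 9. If (1,1) = 8: that forces (1,2) = 6, (3,1) = 9, after which (3,2) would have to be in {8} for the 17 across but in {5,9} for the 20 down — contradiction. So (1,1) = 9.
(1,2) = 14 − 9 = 5 completes the 14 across.
Given what's placed, (3,1) must be 8 to fit the 17 across and 24 down.
(3,2) = 17 − 8 = 9 completes the 17 across.
(2,1) = 24 − 17 = 7 completes the 24 down.
(2,2) = 13 − 7 = 6 completes the 13 across.

8, 9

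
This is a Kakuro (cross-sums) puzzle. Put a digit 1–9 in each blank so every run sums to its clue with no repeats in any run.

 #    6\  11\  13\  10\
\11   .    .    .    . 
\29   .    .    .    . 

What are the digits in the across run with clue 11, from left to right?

11 in 4 cells must be {1,2,3,5}; 29 in 4 cells must be {5,7,8,9}.
Only 5 fits R1C3 under both its across sum 11 and down sum 13.
The 29 across and the 6 down share only 5, so R2C1 = 5.
R2C3 = 13 − 5 = 8 completes the 13 down.
R1C1 = 6 − 5 = 1 completes the 6 down.
No cell is forced outright now. R2C2 can only be 7 or 9 (the digits allowed by both its 29 across and its 11 down). If R2C2 = 7: then R1C2 would have to be in {2,3} for the 11 across but in {4} for the 11 down — contradiction. So R2C2 = 9.
R1C2 = 11 − 9 = 2 completes the 11 down.
R1C4 = 11 − 8 = 3 completes the 11 across.

1 2 5 3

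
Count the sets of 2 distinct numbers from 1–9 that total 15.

2 distinct digits from 1–9 sum between 3 and 17.
Enumerating: {6,9}, {7,8}.

2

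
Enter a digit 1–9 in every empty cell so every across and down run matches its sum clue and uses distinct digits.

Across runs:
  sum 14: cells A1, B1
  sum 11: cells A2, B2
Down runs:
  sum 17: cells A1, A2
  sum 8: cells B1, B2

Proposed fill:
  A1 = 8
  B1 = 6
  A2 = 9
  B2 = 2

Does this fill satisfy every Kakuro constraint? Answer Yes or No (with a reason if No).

Across: 8+6=14; 9+2=11. Down: 8+9=17; 6+2=8. No digit repeats within any run.

Yes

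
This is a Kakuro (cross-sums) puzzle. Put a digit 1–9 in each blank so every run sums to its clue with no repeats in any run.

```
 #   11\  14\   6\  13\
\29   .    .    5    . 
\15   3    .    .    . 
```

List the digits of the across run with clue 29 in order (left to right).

29 in 4 cells must be {5,7,8,9}.
R1C1 = 11 − 3 = 8 completes the 11 down.
Given what's placed, R1C2 must be 9 to fit the 29 across and 14 down.
R1C4 = 29 − 22 = 7 completes the 29 across.
R2C2 = 14 − 9 = 5 completes the 14 down.
R2C3 = 6 − 5 = 1 completes the 6 down.
R2C4 = 15 − 9 = 6 completes the 15 across.

8 9 5 7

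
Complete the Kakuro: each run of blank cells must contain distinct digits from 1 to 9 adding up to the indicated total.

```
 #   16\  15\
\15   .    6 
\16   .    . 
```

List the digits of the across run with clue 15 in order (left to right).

16 in 2 cells must be {7,9}.
R1C1 = 15 − 6 = 9 completes the 15 across.
R2C1 = 16 − 9 = 7 completes the 16 down.
R2C2 = 16 − 7 = 9 completes the 16 across.

9 6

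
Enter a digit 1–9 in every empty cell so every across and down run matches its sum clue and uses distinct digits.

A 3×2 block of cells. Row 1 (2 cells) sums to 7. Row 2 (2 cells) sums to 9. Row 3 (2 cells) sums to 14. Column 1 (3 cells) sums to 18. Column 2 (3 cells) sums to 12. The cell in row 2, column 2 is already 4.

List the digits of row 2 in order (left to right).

5 4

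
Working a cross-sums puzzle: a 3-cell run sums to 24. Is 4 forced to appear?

No

The only way to make 24 from 3 distinct digits is {7,8,9}, which does not contain 4.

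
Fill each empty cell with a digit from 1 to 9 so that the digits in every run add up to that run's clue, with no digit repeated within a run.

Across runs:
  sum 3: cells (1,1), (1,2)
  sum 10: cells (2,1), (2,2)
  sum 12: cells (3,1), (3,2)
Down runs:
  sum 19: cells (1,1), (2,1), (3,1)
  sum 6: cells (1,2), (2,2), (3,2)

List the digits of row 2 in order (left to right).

3 in 2 cells must be {1,2}; 6 in 3 cells must be {1,2,3}.
The 3 across and the 19 down share only 2, so (1,1) = 2.
(1,2) = 3 − 2 = 1 completes the 3 across.
Given what's placed, (3,2) must be 3 to fit the 12 across and 6 down.
(2,2) = 6 − 4 = 2 completes the 6 down.
(3,1) = 12 − 3 = 9 completes the 12 across.
(2,1) = 10 − 2 = 8 completes the 10 across.

8 2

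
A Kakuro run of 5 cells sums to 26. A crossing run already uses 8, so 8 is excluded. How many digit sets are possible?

5 distinct digits from 1–9 sum between 15 and 35.
Dropping sets that contain 8.
Enumerating: {1,3,6,7,9}, {1,4,5,7,9}, {2,3,5,7,9}, {2,4,5,6,9}.

4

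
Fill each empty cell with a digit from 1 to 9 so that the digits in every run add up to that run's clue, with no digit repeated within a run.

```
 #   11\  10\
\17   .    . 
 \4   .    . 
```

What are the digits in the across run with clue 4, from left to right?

3, 1

17 in 2 cells must be {8,9}; 4 in 2 cells must be {1,3}.
The 4 across and the 11 down share only 3, so R2C1 = 3.
R2C2 = 4 − 3 = 1 completes the 4 across.
R1C1 = 11 − 3 = 8 completes the 11 down.
R1C2 = 17 − 8 = 9 completes the 17 across.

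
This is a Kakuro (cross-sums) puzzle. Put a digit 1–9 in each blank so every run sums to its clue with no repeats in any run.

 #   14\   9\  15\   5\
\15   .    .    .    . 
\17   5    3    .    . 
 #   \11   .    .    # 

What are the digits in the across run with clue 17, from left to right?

R1C1 = 14 − 5 = 9 completes the 14 down.
No cell is forced outright now. R2C4 can only be 1 or 2 (the digits allowed by both its 17 across and its 5 down). If R2C4 = 1: then R1C4 would have to be in {1,2,3} for the 15 across but in {4} for the 5 down — contradiction. So R2C4 = 2.
R1C4 = 5 − 2 = 3 completes the 5 down.
R2C3 = 17 − 10 = 7 completes the 17 across.
R1C3 = 2: the only remaining digit allowed by both the 15 across and the 15 down.
R3C3 = 15 − 9 = 6 completes the 15 down.
R1C2 = 15 − 14 = 1 completes the 15 across.
R3C2 = 11 − 6 = 5 completes the 11 across.

5 3 7 2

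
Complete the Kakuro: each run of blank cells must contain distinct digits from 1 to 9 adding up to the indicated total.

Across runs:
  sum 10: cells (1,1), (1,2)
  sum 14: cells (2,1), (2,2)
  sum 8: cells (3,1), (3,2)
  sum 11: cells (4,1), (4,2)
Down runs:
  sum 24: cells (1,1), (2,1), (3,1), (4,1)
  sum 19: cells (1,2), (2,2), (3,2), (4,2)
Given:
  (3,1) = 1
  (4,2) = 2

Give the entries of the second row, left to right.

(3,2) = 8 − 1 = 7 completes the 8 across.
(4,1) = 11 − 2 = 9 completes the 11 across.
No cell is forced outright now. (1,1) can only be 6 or 8 (the digits allowed by both its 10 across and its 24 down). If (1,1) = 8: then (1,2) would have to be in {2} for the 10 across but in {1,4,6,9} for the 19 down — contradiction. So (1,1) = 6.
(1,2) = 10 − 6 = 4 completes the 10 across.
(2,1) = 24 − 16 = 8 completes the 24 down.
(2,2) = 14 − 8 = 6 completes the 14 across.

8 6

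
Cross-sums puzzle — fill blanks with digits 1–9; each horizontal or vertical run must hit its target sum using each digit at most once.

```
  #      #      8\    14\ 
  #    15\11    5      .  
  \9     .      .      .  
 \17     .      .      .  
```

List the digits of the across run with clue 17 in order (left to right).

R1C3 = 11 − 5 = 6 completes the 11 across.
Intersecting the 9 across with the 15 down forces R2C1 = 6.
Given what's placed, R2C3 must be 1 to fit the 9 across and 14 down.
R3C1 = 15 − 6 = 9 completes the 15 down.
R3C3 = 14 − 7 = 7 completes the 14 down.
R2C2 = 9 − 7 = 2 completes the 9 across.
R3C2 = 17 − 16 = 1 completes the 17 across.

9 1 7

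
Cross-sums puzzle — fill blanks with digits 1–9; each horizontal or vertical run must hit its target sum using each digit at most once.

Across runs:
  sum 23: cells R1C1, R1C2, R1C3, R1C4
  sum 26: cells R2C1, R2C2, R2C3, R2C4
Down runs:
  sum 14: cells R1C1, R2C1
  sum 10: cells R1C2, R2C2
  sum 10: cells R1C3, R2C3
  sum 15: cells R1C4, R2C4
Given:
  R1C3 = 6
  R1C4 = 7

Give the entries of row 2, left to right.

R2C3 = 10 − 6 = 4 completes the 10 down.
R2C4 = 15 − 7 = 8 completes the 15 down.
Given what's placed, R2C2 must be 9 to fit the 26 across and 10 down.
R1C2 = 10 − 9 = 1 completes the 10 down.
R2C1 = 26 − 21 = 5 completes the 26 across.
R1C1 = 23 − 14 = 9 completes the 23 across.

5 9 4 8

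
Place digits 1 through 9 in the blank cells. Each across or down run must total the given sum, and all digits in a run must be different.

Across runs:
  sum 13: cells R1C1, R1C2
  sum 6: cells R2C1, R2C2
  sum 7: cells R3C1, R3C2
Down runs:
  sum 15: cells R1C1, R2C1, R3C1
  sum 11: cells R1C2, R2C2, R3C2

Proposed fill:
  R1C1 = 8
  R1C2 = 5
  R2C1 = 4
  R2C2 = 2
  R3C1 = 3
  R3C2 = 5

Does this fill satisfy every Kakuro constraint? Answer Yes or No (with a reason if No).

No — the down run R1C2–R3C2 sums to 12, not 11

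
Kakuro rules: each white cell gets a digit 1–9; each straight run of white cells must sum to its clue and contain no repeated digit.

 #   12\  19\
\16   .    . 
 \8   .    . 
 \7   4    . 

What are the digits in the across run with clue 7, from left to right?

16 in 2 cells must be {7,9}.
R1C1 = 7: the only remaining digit allowed by both the 16 across and the 12 down.
R1C2 = 16 − 7 = 9 completes the 16 across.
R2C1 = 12 − 11 = 1 completes the 12 down.
R2C2 = 8 − 1 = 7 completes the 8 across.
R3C2 = 7 − 4 = 3 completes the 7 across.

4 3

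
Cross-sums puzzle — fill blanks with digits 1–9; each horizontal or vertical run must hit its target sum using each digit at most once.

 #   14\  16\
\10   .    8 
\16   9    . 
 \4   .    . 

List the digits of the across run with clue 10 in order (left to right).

16 in 2 cells must be {7,9}; 4 in 2 cells must be {1,3}.
R1C1 = 10 − 8 = 2 completes the 10 across.
R2C2 = 16 − 9 = 7 completes the 16 across.
R3C1 = 14 − 11 = 3 completes the 14 down.
R3C2 = 4 − 3 = 1 completes the 4 across.

2 8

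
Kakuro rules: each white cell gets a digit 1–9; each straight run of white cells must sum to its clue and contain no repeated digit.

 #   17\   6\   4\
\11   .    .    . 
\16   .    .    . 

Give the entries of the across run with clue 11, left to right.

8 2 1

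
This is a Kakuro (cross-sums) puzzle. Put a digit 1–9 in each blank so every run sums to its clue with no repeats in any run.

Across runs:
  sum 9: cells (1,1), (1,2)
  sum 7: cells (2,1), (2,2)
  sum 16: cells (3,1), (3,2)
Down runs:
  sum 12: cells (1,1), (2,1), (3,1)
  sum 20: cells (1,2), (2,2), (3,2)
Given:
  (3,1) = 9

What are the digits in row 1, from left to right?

1 8

16 in 2 cells must be {7,9}.
(3,2) = 16 − 9 = 7 completes the 16 across.
No cell is forced outright now. (1,1) can only be 1 or 2 (the digits allowed by both its 9 across and its 12 down). If (1,1) = 2: then (1,2) would have to be in {7} for the 9 across but in {4,5,8,9} for the 20 down — contradiction. So (1,1) = 1.
(1,2) = 9 − 1 = 8 completes the 9 across.
(2,1) = 12 − 10 = 2 completes the 12 down.
(2,2) = 7 − 2 = 5 completes the 7 across.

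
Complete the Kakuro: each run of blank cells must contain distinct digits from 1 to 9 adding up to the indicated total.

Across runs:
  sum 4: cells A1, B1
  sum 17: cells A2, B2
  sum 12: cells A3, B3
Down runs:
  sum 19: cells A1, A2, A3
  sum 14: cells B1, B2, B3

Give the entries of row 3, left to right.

4 in 2 cells must be {1,3}; 17 in 2 cells must be {8,9}.
The 4 across and the 19 down share only 3, so A1 = 3.
B1 = 4 − 3 = 1 completes the 4 across.
Given what's placed, A2 must be 9 to fit the 17 across and 19 down.
B2 = 17 − 9 = 8 completes the 17 across.
A3 = 19 − 12 = 7 completes the 19 down.
B3 = 12 − 7 = 5 completes the 12 across.

7, 5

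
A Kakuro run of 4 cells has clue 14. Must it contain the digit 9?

No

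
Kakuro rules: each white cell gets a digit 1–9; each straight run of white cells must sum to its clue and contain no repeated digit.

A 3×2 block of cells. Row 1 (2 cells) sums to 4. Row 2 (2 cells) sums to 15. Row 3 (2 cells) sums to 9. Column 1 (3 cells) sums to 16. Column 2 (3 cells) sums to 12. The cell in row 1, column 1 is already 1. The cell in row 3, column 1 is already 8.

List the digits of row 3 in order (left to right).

4 in 2 cells must be {1,3}.
(1,2) = 4 − 1 = 3 completes the 4 across.
(2,1) = 16 − 9 = 7 completes the 16 down.
(2,2) = 15 − 7 = 8 completes the 15 across.
(3,2) = 9 − 8 = 1 completes the 9 across.

8 1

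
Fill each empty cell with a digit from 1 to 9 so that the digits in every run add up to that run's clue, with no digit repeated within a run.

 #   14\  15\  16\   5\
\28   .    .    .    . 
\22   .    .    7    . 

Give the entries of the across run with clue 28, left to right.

16 in 2 cells must be {7,9}.
R1C3 = 16 − 7 = 9 completes the 16 down.
Given what's placed, R1C4 must be 4 to fit the 28 across and 5 down.
R2C4 = 5 − 4 = 1 completes the 5 down.
Given what's placed, R1C1 must be 8 to fit the 28 across and 14 down.
R1C2 = 28 − 21 = 7 completes the 28 across.
R2C1 = 14 − 8 = 6 completes the 14 down.
R2C2 = 22 − 14 = 8 completes the 22 across.

8 7 9 4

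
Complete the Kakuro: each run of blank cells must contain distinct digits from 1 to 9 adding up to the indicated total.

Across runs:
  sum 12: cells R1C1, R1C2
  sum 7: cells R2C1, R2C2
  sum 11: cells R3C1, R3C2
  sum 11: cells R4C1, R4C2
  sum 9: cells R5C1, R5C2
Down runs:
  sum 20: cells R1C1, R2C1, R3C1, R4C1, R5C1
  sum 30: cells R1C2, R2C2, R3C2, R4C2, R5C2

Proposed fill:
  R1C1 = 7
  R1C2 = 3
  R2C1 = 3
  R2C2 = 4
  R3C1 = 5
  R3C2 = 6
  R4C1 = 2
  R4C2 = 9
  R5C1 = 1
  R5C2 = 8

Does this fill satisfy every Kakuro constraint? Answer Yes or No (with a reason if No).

No — the across run R1C1–R1C2 sums to 10, not 12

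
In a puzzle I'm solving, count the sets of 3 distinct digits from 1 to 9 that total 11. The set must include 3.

3 distinct digits from 1–9 sum between 6 and 24.
Keeping only sets containing 3.
Enumerating: {1,3,7}, {2,3,6}.

2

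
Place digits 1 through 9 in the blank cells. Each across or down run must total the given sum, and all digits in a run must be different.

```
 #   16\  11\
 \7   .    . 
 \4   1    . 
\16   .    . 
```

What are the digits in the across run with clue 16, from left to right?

4 in 2 cells must be {1,3}; 16 in 2 cells must be {7,9}.
R1C1 = 6: the only remaining digit allowed by both the 7 across and the 16 down.
R1C2 = 7 − 6 = 1 completes the 7 across.
R2C2 = 4 − 1 = 3 completes the 4 across.
R3C1 = 16 − 7 = 9 completes the 16 down.
R3C2 = 16 − 9 = 7 completes the 16 across.

9 7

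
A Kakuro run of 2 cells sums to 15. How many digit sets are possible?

2

2 distinct digits from 1–9 sum between 3 and 17.
Enumerating: {6,9}, {7,8}.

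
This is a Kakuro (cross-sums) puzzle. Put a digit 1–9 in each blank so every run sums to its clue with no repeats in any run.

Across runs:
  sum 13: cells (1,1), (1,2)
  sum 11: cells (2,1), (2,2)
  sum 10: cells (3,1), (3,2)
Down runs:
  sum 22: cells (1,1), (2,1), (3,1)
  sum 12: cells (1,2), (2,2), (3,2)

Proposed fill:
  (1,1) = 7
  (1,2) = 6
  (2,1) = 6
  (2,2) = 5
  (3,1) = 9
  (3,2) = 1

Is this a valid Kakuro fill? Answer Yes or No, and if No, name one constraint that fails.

Across: 7+6=13; 6+5=11; 9+1=10. Down: 7+6+9=22; 6+5+1=12. No digit repeats within any run.

Yes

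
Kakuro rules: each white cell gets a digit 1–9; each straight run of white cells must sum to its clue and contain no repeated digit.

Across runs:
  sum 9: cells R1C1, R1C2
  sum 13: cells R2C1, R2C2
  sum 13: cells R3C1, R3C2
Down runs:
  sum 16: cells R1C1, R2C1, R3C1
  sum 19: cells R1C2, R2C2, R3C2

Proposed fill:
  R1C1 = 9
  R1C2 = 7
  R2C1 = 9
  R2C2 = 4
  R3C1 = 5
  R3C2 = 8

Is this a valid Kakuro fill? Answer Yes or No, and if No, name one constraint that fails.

No — the down run R1C1–R3C1 sums to 23, not 16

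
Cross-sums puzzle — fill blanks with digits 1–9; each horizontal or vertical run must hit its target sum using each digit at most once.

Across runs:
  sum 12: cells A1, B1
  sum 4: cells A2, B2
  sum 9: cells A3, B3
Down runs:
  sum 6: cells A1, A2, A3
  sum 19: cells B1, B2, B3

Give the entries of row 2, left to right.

1 3

4 in 2 cells must be {1,3}; 6 in 3 cells must be {1,2,3}.
The 12 across and the 6 down share only 3, so A1 = 3.
B1 = 12 − 3 = 9 completes the 12 across.
Given what's placed, A2 must be 1 to fit the 4 across and 6 down.
B2 = 4 − 1 = 3 completes the 4 across.
A3 = 6 − 4 = 2 completes the 6 down.
B3 = 9 − 2 = 7 completes the 9 across.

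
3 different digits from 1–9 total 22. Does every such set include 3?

No

Counterexample: {5,8,9} sums to 22 without using 3.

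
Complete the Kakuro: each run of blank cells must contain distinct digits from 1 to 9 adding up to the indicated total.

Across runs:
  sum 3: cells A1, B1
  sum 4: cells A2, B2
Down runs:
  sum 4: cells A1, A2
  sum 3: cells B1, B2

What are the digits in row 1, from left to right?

1 2

3 in 2 cells must be {1,2}; 4 in 2 cells must be {1,3}.
The 3 across and the 4 down share only 1, so A1 = 1.
B1 = 3 − 1 = 2 completes the 3 across.
A2 = 4 − 1 = 3 completes the 4 down.
B2 = 4 − 3 = 1 completes the 4 across.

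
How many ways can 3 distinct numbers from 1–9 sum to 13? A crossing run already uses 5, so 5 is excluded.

3 distinct digits from 1–9 sum between 6 and 24.
Dropping sets that contain 5.
Enumerating: {1,3,9}, {1,4,8}, {2,3,8}, {2,4,7}, {3,4,6}.

5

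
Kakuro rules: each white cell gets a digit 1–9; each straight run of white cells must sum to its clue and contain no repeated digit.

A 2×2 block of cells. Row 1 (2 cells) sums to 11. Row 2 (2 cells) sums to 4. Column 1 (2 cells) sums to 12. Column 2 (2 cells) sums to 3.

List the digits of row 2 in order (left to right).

4 in 2 cells must be {1,3}; 3 in 2 cells must be {1,2}.
The 11 across and the 3 down share only 2, so (1,2) = 2.
The 4 across and the 12 down share only 3, so (2,1) = 3.
(2,2) = 4 − 3 = 1 completes the 4 across.
(1,1) = 11 − 2 = 9 completes the 11 across.

3 1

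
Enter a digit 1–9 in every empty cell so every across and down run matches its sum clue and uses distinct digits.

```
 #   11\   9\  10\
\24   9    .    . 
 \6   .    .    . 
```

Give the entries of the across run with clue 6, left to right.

24 in 3 cells must be {7,8,9}; 6 in 3 cells must be {1,2,3}.
R2C1 = 11 − 9 = 2 completes the 11 down.
Nothing is forced directly, so branch on R2C2, whose candidates are 1 or 3. If R2C2 = 3: then R1C2 would have to be in {7,8} for the 24 across but in {6} for the 9 down — contradiction. So R2C2 = 1.
R1C2 = 9 − 1 = 8 completes the 9 down.
R1C3 = 24 − 17 = 7 completes the 24 across.
R2C3 = 6 − 3 = 3 completes the 6 across.

2 1 3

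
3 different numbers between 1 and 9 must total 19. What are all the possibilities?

{2,8,9}; {3,7,9}; {4,6,9}; {4,7,8}; {5,6,8}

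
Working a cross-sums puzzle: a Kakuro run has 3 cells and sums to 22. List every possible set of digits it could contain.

3 distinct digits from 1–9 sum between 6 and 24.

{5,8,9}; {6,7,9}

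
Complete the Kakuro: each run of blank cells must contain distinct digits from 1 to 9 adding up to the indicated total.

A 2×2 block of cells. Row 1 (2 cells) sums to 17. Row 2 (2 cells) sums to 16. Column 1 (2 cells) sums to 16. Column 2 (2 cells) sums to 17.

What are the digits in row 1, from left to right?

9, 8

17 in 2 cells must be {8,9}; 16 in 2 cells must be {7,9}.
The 17 across and the 16 down share only 9, so (1,1) = 9.
(1,2) = 17 − 9 = 8 completes the 17 across.
(2,1) = 16 − 9 = 7 completes the 16 down.
(2,2) = 16 − 7 = 9 completes the 16 across.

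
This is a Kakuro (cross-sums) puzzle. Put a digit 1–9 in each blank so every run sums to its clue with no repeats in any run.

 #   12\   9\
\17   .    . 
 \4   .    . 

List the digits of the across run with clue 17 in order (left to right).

9 8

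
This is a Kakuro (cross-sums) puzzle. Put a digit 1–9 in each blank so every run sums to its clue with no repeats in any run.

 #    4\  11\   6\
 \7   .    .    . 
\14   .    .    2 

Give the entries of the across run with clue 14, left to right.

3, 9, 2

7 in 3 cells must be {1,2,4}; 4 in 2 cells must be {1,3}.
R1C1 = 1: only digit in both the 7-across and 4-down candidate sets.
R1C3 = 6 − 2 = 4 completes the 6 down.
R2C1 = 4 − 1 = 3 completes the 4 down.
R2C2 = 14 − 5 = 9 completes the 14 across.
R1C2 = 7 − 5 = 2 completes the 7 across.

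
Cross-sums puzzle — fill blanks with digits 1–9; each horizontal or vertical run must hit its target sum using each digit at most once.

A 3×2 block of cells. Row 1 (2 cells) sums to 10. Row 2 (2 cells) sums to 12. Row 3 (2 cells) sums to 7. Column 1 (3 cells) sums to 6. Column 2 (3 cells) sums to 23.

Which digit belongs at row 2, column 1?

3

6 in 3 cells must be {1,2,3}; 23 in 3 cells must be {6,8,9}.
The 12 across and the 6 down share only 3, so (2,1) = 3.
(2,2) = 12 − 3 = 9 completes the 12 across.
Given what's placed, (3,2) must be 6 to fit the 7 across and 23 down.
(1,2) = 23 − 15 = 8 completes the 23 down.
(3,1) = 7 − 6 = 1 completes the 7 across.
(1,1) = 10 − 8 = 2 completes the 10 across.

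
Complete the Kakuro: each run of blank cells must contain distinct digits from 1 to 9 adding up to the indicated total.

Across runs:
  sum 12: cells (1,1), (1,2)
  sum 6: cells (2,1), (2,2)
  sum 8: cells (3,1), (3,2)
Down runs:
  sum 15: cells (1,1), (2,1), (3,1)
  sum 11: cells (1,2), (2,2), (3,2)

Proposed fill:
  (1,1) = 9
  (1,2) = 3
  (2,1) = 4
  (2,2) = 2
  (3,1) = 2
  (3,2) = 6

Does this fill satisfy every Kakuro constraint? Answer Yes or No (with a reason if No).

Across: 9+3=12; 4+2=6; 2+6=8. Down: 9+4+2=15; 3+2+6=11. No digit repeats within any run.

Yes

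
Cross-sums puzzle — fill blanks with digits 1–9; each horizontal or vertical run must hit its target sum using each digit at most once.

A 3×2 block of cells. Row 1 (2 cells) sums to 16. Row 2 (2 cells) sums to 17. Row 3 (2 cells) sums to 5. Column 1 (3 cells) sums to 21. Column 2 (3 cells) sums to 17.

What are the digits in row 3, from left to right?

16 in 2 cells must be {7,9}; 17 in 2 cells must be {8,9}.
The 5 across and the 21 down share only 4, so (3,1) = 4.
(3,2) = 5 − 4 = 1 completes the 5 across.
Given what's placed, (1,1) must be 9 to fit the 16 across and 21 down.
(1,2) = 16 − 9 = 7 completes the 16 across.
(2,1) = 21 − 13 = 8 completes the 21 down.
(2,2) = 17 − 8 = 9 completes the 17 across.

4 1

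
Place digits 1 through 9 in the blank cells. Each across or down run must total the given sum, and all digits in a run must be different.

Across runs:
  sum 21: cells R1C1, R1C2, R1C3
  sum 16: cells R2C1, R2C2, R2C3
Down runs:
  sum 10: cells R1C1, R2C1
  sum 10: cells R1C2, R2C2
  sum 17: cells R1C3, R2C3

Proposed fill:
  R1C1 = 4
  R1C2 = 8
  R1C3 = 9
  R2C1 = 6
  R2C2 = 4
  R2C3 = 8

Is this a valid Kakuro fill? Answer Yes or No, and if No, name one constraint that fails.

No — the across run R2C1–R2C3 sums to 18, not 16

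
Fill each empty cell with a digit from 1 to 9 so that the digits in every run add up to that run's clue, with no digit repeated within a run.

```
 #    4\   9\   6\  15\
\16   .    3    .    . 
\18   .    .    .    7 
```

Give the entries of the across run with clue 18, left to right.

3 6 2 7

4 in 2 cells must be {1,3}.
R1C1 = 1: the only remaining digit allowed by both the 16 across and the 4 down.
R1C4 = 15 − 7 = 8 completes the 15 down.
R2C1 = 4 − 1 = 3 completes the 4 down.
R2C2 = 9 − 3 = 6 completes the 9 down.
R2C3 = 18 − 16 = 2 completes the 18 across.
R1C3 = 16 − 12 = 4 completes the 16 across.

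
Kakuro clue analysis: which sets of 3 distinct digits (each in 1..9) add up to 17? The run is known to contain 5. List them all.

{3,5,9}; {4,5,8}

3 distinct digits from 1–9 sum between 6 and 24.
Keeping only sets containing 5.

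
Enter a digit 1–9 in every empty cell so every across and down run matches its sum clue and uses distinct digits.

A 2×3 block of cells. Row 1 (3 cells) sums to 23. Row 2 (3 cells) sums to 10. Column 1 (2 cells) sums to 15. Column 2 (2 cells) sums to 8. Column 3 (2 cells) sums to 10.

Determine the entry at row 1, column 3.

23 in 3 cells must be {6,8,9}.
The 23 across and the 8 down share only 6, so (1,2) = 6.
(2,2) = 8 − 6 = 2 completes the 8 down.
Given what's placed, (2,1) must be 7 to fit the 10 across and 15 down.
(2,3) = 10 − 9 = 1 completes the 10 across.
(1,1) = 15 − 7 = 8 completes the 15 down.
(1,3) = 23 − 14 = 9 completes the 23 across.

9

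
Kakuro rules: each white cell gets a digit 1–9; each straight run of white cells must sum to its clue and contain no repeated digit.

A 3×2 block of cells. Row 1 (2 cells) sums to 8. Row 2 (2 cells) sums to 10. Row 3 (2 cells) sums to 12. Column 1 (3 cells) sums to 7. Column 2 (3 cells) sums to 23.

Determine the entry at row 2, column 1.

7 in 3 cells must be {1,2,4}; 23 in 3 cells must be {6,8,9}.
The 8 across and the 23 down share only 6, so (1,2) = 6.
The 12 across and the 7 down share only 4, so (3,1) = 4.
(3,2) = 12 − 4 = 8 completes the 12 across.
(1,1) = 8 − 6 = 2 completes the 8 across.
(2,1) = 7 − 6 = 1 completes the 7 down.
(2,2) = 10 − 1 = 9 completes the 10 across.

1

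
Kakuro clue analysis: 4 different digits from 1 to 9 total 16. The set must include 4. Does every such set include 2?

No

Counterexample: {1,3,4,8} sums to 16 under that restriction without using 2.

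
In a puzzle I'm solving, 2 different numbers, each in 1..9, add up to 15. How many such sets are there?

2

2 distinct digits from 1–9 sum between 3 and 17.
Enumerating: {6,9}, {7,8}.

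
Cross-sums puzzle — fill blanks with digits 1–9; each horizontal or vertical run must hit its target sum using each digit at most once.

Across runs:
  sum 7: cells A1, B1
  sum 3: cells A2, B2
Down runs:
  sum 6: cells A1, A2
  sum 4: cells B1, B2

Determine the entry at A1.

3 in 2 cells must be {1,2}; 4 in 2 cells must be {1,3}.
The 3 across and the 4 down share only 1, so B2 = 1.
B1 = 4 − 1 = 3 completes the 4 down.
A2 = 3 − 1 = 2 completes the 3 across.
A1 = 7 − 3 = 4 completes the 7 across.

4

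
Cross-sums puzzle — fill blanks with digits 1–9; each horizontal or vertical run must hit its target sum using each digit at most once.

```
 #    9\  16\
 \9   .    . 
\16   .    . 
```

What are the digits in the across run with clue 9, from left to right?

16 in 2 cells must be {7,9}.
The 9 across and the 16 down share only 7, so R1C2 = 7.
The 16 across and the 9 down share only 7, so R2C1 = 7.
R2C2 = 16 − 7 = 9 completes the 16 across.
R1C1 = 9 − 7 = 2 completes the 9 across.

2, 7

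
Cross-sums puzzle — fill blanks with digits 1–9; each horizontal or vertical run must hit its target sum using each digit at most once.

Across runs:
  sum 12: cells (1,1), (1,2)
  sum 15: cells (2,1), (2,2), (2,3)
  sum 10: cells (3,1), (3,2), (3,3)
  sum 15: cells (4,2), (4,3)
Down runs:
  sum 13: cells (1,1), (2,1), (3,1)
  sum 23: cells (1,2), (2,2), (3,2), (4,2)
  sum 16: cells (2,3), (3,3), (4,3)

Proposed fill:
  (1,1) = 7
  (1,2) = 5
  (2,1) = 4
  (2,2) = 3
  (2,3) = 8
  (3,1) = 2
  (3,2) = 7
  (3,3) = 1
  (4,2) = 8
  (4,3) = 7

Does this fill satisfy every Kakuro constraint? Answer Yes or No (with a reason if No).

Across: 7+5=12; 4+3+8=15; 2+7+1=10; 8+7=15. Down: 7+4+2=13; 5+3+7+8=23; 8+1+7=16. No digit repeats within any run.

Yes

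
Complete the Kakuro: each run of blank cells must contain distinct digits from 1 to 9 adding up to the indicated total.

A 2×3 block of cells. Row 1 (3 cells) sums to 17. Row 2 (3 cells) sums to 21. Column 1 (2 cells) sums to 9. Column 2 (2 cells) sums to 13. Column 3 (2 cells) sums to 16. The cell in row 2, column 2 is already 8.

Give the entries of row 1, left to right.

16 in 2 cells must be {7,9}.
(1,2) = 13 − 8 = 5 completes the 13 down.
(1,3) = 9: the only remaining digit allowed by both the 17 across and the 16 down.
(2,3) = 16 − 9 = 7 completes the 16 down.
(1,1) = 17 − 14 = 3 completes the 17 across.
(2,1) = 21 − 15 = 6 completes the 21 across.

3 5 9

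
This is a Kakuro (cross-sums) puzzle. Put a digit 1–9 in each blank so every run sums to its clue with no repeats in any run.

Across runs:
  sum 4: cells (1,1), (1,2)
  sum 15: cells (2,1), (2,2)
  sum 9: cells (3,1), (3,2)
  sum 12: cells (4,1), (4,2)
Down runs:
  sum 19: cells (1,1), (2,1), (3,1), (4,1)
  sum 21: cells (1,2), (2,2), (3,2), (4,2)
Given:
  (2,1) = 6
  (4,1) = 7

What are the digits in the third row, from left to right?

5, 4

4 in 2 cells must be {1,3}.
Given what's placed, (1,1) must be 1 to fit the 4 across and 19 down.
(1,2) = 4 − 1 = 3 completes the 4 across.
(2,2) = 15 − 6 = 9 completes the 15 across.
(3,1) = 19 − 14 = 5 completes the 19 down.
(3,2) = 9 − 5 = 4 completes the 9 across.
(4,2) = 12 − 7 = 5 completes the 12 across.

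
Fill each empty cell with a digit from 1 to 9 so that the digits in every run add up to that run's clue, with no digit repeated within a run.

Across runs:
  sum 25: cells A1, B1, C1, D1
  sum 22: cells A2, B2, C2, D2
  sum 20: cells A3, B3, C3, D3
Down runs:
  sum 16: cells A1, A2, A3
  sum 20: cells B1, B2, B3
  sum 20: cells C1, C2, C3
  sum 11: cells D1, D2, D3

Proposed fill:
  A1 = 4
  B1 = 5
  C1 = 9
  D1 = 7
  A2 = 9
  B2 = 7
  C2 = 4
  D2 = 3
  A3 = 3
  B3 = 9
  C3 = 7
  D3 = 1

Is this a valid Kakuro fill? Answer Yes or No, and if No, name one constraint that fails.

No — the down run B1–B3 sums to 21, not 20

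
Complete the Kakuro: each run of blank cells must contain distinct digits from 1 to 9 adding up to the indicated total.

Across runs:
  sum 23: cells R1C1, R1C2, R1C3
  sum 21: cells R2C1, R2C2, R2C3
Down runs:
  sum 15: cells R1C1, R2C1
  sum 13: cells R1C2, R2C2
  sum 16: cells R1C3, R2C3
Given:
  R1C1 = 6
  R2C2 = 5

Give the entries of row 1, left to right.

6, 8, 9

23 in 3 cells must be {6,8,9}; 16 in 2 cells must be {7,9}.
R1C2 = 13 − 5 = 8 completes the 13 down.
R1C3 = 23 − 14 = 9 completes the 23 across.
R2C1 = 15 − 6 = 9 completes the 15 down.
R2C3 = 21 − 14 = 7 completes the 21 across.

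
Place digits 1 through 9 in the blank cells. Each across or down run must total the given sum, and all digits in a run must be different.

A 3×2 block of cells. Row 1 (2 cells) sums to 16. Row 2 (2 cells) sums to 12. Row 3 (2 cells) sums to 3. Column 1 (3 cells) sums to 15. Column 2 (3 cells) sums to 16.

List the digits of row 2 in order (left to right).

4 8

16 in 2 cells must be {7,9}; 3 in 2 cells must be {1,2}.
Nothing is forced directly, so branch on (1,1), whose candidates are 7 or 9. If (1,1) = 7: that forces (1,2) = 9, (3,1) = 2, (3,2) = 1, after which (2,1) would have to be in {3,4,5,7,8,9} for the 12 across but in {6} for the 15 down — contradiction. So (1,1) = 9.
(1,2) = 16 − 9 = 7 completes the 16 across.
Given what's placed, (3,2) must be 1 to fit the 3 across and 16 down.
(2,2) = 16 − 8 = 8 completes the 16 down.
(3,1) = 3 − 1 = 2 completes the 3 across.
(2,1) = 12 − 8 = 4 completes the 12 across.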